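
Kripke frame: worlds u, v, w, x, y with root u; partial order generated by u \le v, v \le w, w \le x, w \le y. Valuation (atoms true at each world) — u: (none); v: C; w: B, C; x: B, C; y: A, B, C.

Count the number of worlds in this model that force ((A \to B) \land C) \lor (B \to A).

4

u: does not force it — u \nVdash ((A \to B) \land C) \lor (B \to A): neither disjunct is forced at u.
v: forces it.
w: forces it.
x: forces it.
y: forces it.
Worlds forcing the formula: {v, w, x, y}.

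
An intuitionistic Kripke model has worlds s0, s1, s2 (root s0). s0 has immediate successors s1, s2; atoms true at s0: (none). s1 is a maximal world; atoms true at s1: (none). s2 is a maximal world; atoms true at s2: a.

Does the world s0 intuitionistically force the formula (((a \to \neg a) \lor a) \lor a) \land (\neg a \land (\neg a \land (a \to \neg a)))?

No

s0 \nVdash (((a \to \neg a) \lor a) \lor a) \land (\neg a \land (\neg a \land (a \to \neg a))) since s0 fails ((a \to \neg a) \lor a) \lor a.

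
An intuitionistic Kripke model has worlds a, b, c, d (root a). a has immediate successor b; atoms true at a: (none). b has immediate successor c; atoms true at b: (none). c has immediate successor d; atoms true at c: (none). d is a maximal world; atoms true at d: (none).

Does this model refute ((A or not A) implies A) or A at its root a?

Yes

a does not force ((A or not A) implies A) or A: neither disjunct is forced at a.
a does not force (A or not A) implies A: already at a itself, a forces A or not A but a does not force A.
a lacks atom A, so a does not force A.
So the root a does not force ((A or not A) implies A) or A; the model is a countermodel.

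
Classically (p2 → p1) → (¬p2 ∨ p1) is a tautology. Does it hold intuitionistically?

This is the material-implication-as-disjunction principle, which is not intuitionistically valid.
A Kripke countermodel: worlds u0, u1; order generated by u0 ≤ u1; atoms true at each world — u0:{}; u1:{p1,p2}.
u0 ⊮ (p2 → p1) → (¬p2 ∨ p1): already at u0 itself, u0 ⊩ p2 → p1 but u0 ⊮ ¬p2 ∨ p1.
u0 ⊮ ¬p2 ∨ p1: neither disjunct is forced at u0.
u0 ⊮ ¬p2 since u1 is accessible from u0 and u1 ⊩ p2.
So the root u0 does not force the formula.

No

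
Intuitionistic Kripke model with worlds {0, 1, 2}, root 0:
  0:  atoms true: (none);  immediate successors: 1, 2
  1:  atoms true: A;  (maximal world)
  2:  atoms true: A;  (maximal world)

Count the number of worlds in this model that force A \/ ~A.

2

0: does not force it — 0 ||-/- A \/ ~A: neither disjunct is forced at 0.
1: forces it.
2: forces it.
Worlds forcing the formula: {1, 2}.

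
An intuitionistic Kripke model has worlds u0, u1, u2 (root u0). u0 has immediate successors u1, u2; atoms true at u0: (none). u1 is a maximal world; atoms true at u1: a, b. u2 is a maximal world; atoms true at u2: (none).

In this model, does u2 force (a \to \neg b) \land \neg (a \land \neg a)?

Yes

u2 \Vdash (a \to \neg b) \land \neg (a \land \neg a) since u2 forces both conjuncts.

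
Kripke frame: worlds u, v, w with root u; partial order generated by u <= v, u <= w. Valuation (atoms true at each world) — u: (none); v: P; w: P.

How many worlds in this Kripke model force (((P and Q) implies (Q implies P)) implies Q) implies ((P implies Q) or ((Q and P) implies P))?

3

u: forces it.
v: forces it.
w: forces it.
Worlds forcing the formula: {u, v, w}.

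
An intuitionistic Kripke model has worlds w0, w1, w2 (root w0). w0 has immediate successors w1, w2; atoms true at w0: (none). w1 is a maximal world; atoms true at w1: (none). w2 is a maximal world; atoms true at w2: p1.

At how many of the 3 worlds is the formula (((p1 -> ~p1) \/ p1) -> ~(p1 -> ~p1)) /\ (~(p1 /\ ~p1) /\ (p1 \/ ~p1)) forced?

1

w0: does not force it — w0 ||-/- (((p1 -> ~p1) \/ p1) -> ~(p1 -> ~p1)) /\ (~(p1 /\ ~p1) /\ (p1 \/ ~p1)) since w0 fails ((p1 -> ~p1) \/ p1) -> ~(p1 -> ~p1).
w1: does not force it — w1 ||-/- (((p1 -> ~p1) \/ p1) -> ~(p1 -> ~p1)) /\ (~(p1 /\ ~p1) /\ (p1 \/ ~p1)) since w1 fails ((p1 -> ~p1) \/ p1) -> ~(p1 -> ~p1).
w2: forces it.
Worlds forcing the formula: {w2}.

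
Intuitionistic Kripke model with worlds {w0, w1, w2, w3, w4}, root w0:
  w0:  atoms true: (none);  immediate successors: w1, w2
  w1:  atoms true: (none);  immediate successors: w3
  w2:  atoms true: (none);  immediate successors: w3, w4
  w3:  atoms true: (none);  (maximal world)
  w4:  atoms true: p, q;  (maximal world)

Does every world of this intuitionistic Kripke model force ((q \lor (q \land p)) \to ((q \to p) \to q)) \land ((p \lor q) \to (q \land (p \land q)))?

Yes

w0 \Vdash ((q \lor (q \land p)) \to ((q \to p) \to q)) \land ((p \lor q) \to (q \land (p \land q))) since w0 forces both conjuncts.
Since the root w0 forces ((q \lor (q \land p)) \to ((q \to p) \to q)) \land ((p \lor q) \to (q \land (p \land q))) and forcing is persistent (monotone upward), every world forces it.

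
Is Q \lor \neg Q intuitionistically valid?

This is the law of excluded middle, which is not intuitionistically valid.
A Kripke countermodel: worlds w0, w1; order generated by w0 \le w1; atoms true at each world — w0:{}; w1:{Q}.
w0 \nVdash Q \lor \neg Q: neither disjunct is forced at w0.
w0 lacks atom Q, so w0 \nVdash Q.
So the root w0 does not force the formula.

No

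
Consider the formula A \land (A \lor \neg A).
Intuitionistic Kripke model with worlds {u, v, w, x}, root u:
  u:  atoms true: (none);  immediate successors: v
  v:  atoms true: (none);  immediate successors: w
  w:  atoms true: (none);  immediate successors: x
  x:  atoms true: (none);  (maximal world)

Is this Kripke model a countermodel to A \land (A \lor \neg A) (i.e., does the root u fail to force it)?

Yes

u \nVdash A \land (A \lor \neg A) since u fails A.
So the root u does not force A \land (A \lor \neg A); the model is a countermodel.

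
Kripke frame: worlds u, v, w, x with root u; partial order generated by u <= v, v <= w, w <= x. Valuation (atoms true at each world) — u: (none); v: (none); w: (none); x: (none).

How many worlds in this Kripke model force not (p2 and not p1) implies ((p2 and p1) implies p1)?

4

u: forces it.
v: forces it.
w: forces it.
x: forces it.
Worlds forcing the formula: {u, v, w, x}.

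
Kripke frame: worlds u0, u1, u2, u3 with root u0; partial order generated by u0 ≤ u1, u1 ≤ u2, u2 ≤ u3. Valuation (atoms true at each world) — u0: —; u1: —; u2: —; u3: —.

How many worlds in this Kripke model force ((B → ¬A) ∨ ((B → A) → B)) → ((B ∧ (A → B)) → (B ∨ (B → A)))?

4

u0: forces it.
u1: forces it.
u2: forces it.
u3: forces it.
Worlds forcing the formula: {u0, u1, u2, u3}.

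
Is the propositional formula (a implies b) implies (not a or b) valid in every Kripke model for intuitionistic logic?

This is the material-implication-as-disjunction principle, which is not intuitionistically valid.
A Kripke countermodel: worlds s0, s1; order generated by s0 <= s1; atoms true at each world — s0:{}; s1:{a,b}.
s0 does not force (a implies b) implies (not a or b): already at s0 itself, s0 forces a implies b but s0 does not force not a or b.
s0 does not force not a or b: neither disjunct is forced at s0.
s0 does not force not a since s1 is accessible from s0 and s1 forces a.
So the root s0 does not force the formula.

No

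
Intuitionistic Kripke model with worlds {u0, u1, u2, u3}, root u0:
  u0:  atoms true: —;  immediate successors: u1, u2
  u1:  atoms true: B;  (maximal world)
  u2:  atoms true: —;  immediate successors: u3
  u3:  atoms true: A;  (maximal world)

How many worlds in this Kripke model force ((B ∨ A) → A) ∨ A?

2

u0: does not force it — u0 ⊮ ((B ∨ A) → A) ∨ A: neither disjunct is forced at u0.
u1: does not force it.
u2: forces it.
u3: forces it.
Worlds forcing the formula: {u2, u3}.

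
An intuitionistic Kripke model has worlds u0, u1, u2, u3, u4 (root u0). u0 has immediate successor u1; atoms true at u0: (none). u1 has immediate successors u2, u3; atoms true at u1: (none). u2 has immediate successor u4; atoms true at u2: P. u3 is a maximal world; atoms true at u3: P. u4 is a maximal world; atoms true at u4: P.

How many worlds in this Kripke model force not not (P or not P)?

5

u0: forces it.
u1: forces it.
u2: forces it.
u3: forces it.
u4: forces it.
Worlds forcing the formula: {u0, u1, u2, u3, u4}.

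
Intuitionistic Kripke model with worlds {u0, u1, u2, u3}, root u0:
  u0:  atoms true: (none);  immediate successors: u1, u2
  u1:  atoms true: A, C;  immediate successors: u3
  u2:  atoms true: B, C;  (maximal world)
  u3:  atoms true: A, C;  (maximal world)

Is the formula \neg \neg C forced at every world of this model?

Yes

u0 \Vdash \neg \neg C: no world accessible from u0 forces \neg C.
Since the root u0 forces \neg \neg C and forcing is persistent (monotone upward), every world forces it.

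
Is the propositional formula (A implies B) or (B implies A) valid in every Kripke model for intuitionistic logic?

No

This is the Gödel–Dummett linearity axiom, which is not intuitionistically valid.
A Kripke countermodel: worlds 0, 1, 2; order generated by 0 <= 1, 0 <= 2; atoms true at each world — 0:{}; 1:{A}; 2:{B}.
0 does not force (A implies B) or (B implies A): neither disjunct is forced at 0.
0 does not force A implies B: at the accessible world 1, 1 forces A but 1 does not force B.
1 lacks atom B, so 1 does not force B.
So the root 0 does not force the formula.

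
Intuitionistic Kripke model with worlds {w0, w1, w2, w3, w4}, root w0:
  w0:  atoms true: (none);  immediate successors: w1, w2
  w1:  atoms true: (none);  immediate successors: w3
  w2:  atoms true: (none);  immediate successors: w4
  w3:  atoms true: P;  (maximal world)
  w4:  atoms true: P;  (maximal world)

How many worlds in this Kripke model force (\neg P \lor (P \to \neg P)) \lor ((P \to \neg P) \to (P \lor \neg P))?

w0: forces it.
w1: forces it.
w2: forces it.
w3: forces it.
w4: forces it.
Worlds forcing the formula: {w0, w1, w2, w3, w4}.

5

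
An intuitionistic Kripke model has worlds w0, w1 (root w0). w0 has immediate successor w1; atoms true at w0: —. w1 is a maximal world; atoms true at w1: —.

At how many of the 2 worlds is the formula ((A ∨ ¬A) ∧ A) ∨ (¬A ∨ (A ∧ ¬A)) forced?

2

w0: forces it.
w1: forces it.
Worlds forcing the formula: {w0, w1}.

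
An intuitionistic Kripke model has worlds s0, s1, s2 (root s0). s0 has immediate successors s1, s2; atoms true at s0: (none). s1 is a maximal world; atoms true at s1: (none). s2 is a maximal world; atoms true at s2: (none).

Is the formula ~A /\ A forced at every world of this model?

Not every world: s0 ||-/- ~A /\ A.
s0 ||-/- ~A /\ A since s0 fails A.

No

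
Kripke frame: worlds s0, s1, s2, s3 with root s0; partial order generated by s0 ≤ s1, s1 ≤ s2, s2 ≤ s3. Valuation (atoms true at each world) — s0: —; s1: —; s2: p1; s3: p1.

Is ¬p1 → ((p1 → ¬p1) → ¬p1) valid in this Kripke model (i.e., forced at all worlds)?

s0 ⊩ ¬p1 → ((p1 → ¬p1) → ¬p1) vacuously: no world accessible from s0 forces the antecedent ¬p1.
Since the root s0 forces ¬p1 → ((p1 → ¬p1) → ¬p1) and forcing is persistent (monotone upward), every world forces it.

Yes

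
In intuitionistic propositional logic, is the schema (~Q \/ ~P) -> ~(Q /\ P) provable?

Yes

This is a constructively valid De Morgan direction (disjunction of negations to negated conjunction), which is intuitionistically derivable.
If ~Q holds at a world then no accessible world forces Q, hence none forces Q /\ P; likewise for ~P.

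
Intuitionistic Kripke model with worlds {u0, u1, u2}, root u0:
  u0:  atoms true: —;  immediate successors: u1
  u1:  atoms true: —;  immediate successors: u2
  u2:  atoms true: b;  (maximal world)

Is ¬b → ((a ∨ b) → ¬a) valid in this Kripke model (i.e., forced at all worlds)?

u0 ⊩ ¬b → ((a ∨ b) → ¬a) vacuously: no world accessible from u0 forces the antecedent ¬b.
Since the root u0 forces ¬b → ((a ∨ b) → ¬a) and forcing is persistent (monotone upward), every world forces it.

Yes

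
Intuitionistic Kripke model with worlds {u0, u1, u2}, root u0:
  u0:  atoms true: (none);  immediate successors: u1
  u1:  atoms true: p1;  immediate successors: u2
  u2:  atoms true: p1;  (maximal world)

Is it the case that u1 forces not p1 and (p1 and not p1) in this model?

u1 does not force not p1 and (p1 and not p1) since u1 fails not p1.

No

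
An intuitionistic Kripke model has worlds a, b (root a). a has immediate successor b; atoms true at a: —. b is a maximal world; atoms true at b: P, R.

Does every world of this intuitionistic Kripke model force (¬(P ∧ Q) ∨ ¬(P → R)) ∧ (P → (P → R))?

a ⊩ (¬(P ∧ Q) ∨ ¬(P → R)) ∧ (P → (P → R)) since a forces both conjuncts.
Since the root a forces (¬(P ∧ Q) ∨ ¬(P → R)) ∧ (P → (P → R)) and forcing is persistent (monotone upward), every world forces it.

Yes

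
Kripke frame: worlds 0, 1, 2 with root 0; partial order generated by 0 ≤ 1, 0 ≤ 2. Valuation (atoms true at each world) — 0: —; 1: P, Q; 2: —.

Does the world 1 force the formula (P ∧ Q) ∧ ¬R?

Yes

1 ⊩ (P ∧ Q) ∧ ¬R since 1 forces both conjuncts.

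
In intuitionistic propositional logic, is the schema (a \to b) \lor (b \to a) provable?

No

This is the Gödel–Dummett linearity axiom, which is not intuitionistically valid.
A Kripke countermodel: worlds u0, u1, u2; order generated by u0 \le u1, u0 \le u2; atoms true at each world — u0:{}; u1:{a}; u2:{b}.
u0 \nVdash (a \to b) \lor (b \to a): neither disjunct is forced at u0.
u0 \nVdash a \to b: at the accessible world u1, u1 \Vdash a but u1 \nVdash b.
u1 lacks atom b, so u1 \nVdash b.
So the root u0 does not force the formula.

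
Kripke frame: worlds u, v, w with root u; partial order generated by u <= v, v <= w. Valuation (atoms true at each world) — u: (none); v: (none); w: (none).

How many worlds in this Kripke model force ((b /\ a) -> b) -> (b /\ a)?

u: does not force it — u ||-/- ((b /\ a) -> b) -> (b /\ a): already at u itself, u ||- (b /\ a) -> b but u ||-/- b /\ a.
v: does not force it — v ||-/- ((b /\ a) -> b) -> (b /\ a): already at v itself, v ||- (b /\ a) -> b but v ||-/- b /\ a.
w: does not force it — w ||-/- ((b /\ a) -> b) -> (b /\ a): already at w itself, w ||- (b /\ a) -> b but w ||-/- b /\ a.
Worlds forcing the formula: { }.

0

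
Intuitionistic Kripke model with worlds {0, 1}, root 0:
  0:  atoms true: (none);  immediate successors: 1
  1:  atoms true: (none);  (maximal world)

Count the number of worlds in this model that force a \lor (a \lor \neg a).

2

0: forces it.
1: forces it.
Worlds forcing the formula: {0, 1}.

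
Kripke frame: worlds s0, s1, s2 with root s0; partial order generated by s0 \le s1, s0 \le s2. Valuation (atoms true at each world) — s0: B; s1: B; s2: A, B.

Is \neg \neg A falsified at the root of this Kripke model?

Yes

s0 \nVdash \neg \neg A since s1 is accessible from s0 and s1 \Vdash \neg A.
s1 \Vdash \neg A: no world accessible from s1 forces A.
So the root s0 does not force \neg \neg A; the model is a countermodel.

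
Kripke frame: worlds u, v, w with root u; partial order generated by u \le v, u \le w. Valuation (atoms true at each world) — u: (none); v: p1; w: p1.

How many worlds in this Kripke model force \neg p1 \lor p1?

u: does not force it — u \nVdash \neg p1 \lor p1: neither disjunct is forced at u.
v: forces it.
w: forces it.
Worlds forcing the formula: {v, w}.

2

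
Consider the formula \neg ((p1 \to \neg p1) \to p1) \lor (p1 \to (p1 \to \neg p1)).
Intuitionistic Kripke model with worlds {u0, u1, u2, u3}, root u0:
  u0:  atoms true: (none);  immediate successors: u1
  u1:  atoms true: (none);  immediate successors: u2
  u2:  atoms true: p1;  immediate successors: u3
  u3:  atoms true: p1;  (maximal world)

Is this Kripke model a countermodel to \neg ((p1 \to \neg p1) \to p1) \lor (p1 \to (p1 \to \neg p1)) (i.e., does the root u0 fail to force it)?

u0 \nVdash \neg ((p1 \to \neg p1) \to p1) \lor (p1 \to (p1 \to \neg p1)): neither disjunct is forced at u0.
u0 \nVdash \neg ((p1 \to \neg p1) \to p1) since u0 is accessible from u0 and u0 \Vdash (p1 \to \neg p1) \to p1.
u0 \Vdash (p1 \to \neg p1) \to p1 vacuously: no world accessible from u0 forces the antecedent p1 \to \neg p1.
So the root u0 does not force \neg ((p1 \to \neg p1) \to p1) \lor (p1 \to (p1 \to \neg p1)); the model is a countermodel.

Yes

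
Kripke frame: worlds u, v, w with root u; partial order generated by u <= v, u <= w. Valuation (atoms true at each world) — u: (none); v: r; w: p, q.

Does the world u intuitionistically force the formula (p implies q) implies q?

u does not force (p implies q) implies q: already at u itself, u forces p implies q but u does not force q.
u lacks atom q, so u does not force q.

No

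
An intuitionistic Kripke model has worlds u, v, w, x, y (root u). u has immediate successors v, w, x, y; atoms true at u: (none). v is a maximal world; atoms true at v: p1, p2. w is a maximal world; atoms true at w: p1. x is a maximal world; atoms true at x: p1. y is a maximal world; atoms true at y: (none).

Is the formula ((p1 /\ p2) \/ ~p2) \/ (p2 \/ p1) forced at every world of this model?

No

Not every world: u ||-/- ((p1 /\ p2) \/ ~p2) \/ (p2 \/ p1).
u ||-/- ((p1 /\ p2) \/ ~p2) \/ (p2 \/ p1): neither disjunct is forced at u.
u ||-/- (p1 /\ p2) \/ ~p2: neither disjunct is forced at u.
u ||-/- p1 /\ p2 since u fails p1.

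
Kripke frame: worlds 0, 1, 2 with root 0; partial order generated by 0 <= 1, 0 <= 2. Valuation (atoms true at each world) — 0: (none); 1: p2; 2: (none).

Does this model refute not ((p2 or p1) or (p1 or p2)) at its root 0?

0 does not force not ((p2 or p1) or (p1 or p2)) since 1 is accessible from 0 and 1 forces (p2 or p1) or (p1 or p2).
1 forces (p2 or p1) or (p1 or p2) via the disjunct p2 or p1.
So the root 0 does not force not ((p2 or p1) or (p1 or p2)); the model is a countermodel.

Yes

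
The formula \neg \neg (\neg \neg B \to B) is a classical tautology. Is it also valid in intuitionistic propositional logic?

This is the double negation of double-negation elimination, which is intuitionistically derivable.
By Glivenko's theorem the double negation of any classical propositional tautology is intuitionistically provable; \neg \neg B \to B is classically a tautology.

Yes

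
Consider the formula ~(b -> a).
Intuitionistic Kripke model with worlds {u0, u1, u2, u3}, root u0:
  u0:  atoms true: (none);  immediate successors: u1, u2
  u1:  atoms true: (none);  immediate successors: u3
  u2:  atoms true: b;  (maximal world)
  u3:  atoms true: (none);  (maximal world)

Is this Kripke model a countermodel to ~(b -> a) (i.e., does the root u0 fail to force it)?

u0 ||-/- ~(b -> a) since u1 is accessible from u0 and u1 ||- b -> a.
u1 ||- b -> a vacuously: no world accessible from u1 forces the antecedent b.
So the root u0 does not force ~(b -> a); the model is a countermodel.

Yes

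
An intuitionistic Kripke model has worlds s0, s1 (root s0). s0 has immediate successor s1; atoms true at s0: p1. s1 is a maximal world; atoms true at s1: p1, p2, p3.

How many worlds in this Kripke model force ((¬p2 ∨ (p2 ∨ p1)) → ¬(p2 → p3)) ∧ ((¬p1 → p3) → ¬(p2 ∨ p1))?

s0: does not force it — s0 ⊮ ((¬p2 ∨ (p2 ∨ p1)) → ¬(p2 → p3)) ∧ ((¬p1 → p3) → ¬(p2 ∨ p1)) since s0 fails (¬p2 ∨ (p2 ∨ p1)) → ¬(p2 → p3).
s1: does not force it — s1 ⊮ ((¬p2 ∨ (p2 ∨ p1)) → ¬(p2 → p3)) ∧ ((¬p1 → p3) → ¬(p2 ∨ p1)) since s1 fails (¬p2 ∨ (p2 ∨ p1)) → ¬(p2 → p3).
Worlds forcing the formula: { }.

0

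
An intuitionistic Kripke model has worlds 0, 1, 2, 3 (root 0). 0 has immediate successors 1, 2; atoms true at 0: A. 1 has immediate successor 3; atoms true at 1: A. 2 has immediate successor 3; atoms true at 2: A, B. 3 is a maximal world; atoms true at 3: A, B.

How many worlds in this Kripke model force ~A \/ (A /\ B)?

0: does not force it — 0 ||-/- ~A \/ (A /\ B): neither disjunct is forced at 0.
1: does not force it — 1 ||-/- ~A \/ (A /\ B): neither disjunct is forced at 1.
2: forces it.
3: forces it.
Worlds forcing the formula: {2, 3}.

2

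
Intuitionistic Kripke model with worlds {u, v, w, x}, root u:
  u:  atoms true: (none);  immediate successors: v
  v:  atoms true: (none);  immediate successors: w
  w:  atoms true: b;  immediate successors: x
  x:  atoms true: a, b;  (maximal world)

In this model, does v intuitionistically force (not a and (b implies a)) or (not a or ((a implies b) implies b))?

v does not force (not a and (b implies a)) or (not a or ((a implies b) implies b)): neither disjunct is forced at v.
v does not force not a and (b implies a) since v fails not a.

No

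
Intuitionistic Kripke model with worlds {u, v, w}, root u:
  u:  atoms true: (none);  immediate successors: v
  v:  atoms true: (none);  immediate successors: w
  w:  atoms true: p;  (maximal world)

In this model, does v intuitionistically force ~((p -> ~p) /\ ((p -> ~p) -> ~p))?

Yes

v ||- ~((p -> ~p) /\ ((p -> ~p) -> ~p)): no world accessible from v forces (p -> ~p) /\ ((p -> ~p) -> ~p).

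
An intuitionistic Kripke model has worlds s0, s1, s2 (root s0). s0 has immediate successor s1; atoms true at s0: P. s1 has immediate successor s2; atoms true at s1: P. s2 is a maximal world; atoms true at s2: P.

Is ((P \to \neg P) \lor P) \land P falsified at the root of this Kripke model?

s0 \Vdash ((P \to \neg P) \lor P) \land P since s0 forces both conjuncts.
So the root s0 forces ((P \to \neg P) \lor P) \land P; the model is not a countermodel.

No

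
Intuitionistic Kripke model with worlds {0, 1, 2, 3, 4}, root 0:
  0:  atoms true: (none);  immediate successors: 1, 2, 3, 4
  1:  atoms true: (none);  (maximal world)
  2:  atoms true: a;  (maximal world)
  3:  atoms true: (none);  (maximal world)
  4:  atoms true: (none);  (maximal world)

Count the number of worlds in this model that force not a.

3

0: does not force it — 0 does not force not a since 2 is accessible from 0 and 2 forces a.
1: forces it.
2: does not force it.
3: forces it.
4: forces it.
Worlds forcing the formula: {1, 3, 4}.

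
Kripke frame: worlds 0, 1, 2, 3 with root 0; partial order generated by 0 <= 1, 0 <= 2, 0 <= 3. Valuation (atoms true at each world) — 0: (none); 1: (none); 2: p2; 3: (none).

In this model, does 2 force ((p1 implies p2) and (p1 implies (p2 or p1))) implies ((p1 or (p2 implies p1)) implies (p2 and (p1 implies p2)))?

Yes

2 forces ((p1 implies p2) and (p1 implies (p2 or p1))) implies ((p1 or (p2 implies p1)) implies (p2 and (p1 implies p2))): every world accessible from 2 that forces (p1 implies p2) and (p1 implies (p2 or p1)) (namely 2) also forces (p1 or (p2 implies p1)) implies (p2 and (p1 implies p2)).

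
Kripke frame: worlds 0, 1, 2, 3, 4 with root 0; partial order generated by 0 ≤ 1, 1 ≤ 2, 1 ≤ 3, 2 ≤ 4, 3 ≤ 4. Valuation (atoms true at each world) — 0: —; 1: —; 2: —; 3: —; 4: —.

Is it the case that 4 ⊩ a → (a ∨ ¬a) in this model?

Yes

4 ⊩ a → (a ∨ ¬a) vacuously: no world accessible from 4 forces the antecedent a.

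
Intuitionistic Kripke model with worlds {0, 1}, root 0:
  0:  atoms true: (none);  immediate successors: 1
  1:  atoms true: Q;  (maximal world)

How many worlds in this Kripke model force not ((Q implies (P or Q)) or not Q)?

0

0: does not force it — 0 does not force not ((Q implies (P or Q)) or not Q) since 0 is accessible from 0 and 0 forces (Q implies (P or Q)) or not Q.
1: does not force it — 1 does not force not ((Q implies (P or Q)) or not Q) since 1 is accessible from 1 and 1 forces (Q implies (P or Q)) or not Q.
Worlds forcing the formula: { }.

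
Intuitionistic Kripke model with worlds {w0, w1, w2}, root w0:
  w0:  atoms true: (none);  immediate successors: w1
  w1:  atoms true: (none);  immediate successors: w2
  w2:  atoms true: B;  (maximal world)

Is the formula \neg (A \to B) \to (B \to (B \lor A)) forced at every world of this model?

Yes

w0 \Vdash \neg (A \to B) \to (B \to (B \lor A)) vacuously: no world accessible from w0 forces the antecedent \neg (A \to B).
Since the root w0 forces \neg (A \to B) \to (B \to (B \lor A)) and forcing is persistent (monotone upward), every world forces it.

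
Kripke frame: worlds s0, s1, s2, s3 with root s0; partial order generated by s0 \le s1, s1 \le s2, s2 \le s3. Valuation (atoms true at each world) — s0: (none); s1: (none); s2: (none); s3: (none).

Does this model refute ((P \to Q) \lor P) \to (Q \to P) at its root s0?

No

s0 \Vdash ((P \to Q) \lor P) \to (Q \to P): every world accessible from s0 that forces (P \to Q) \lor P (namely s0, s1, s2, s3) also forces Q \to P.
So the root s0 forces ((P \to Q) \lor P) \to (Q \to P); the model is not a countermodel.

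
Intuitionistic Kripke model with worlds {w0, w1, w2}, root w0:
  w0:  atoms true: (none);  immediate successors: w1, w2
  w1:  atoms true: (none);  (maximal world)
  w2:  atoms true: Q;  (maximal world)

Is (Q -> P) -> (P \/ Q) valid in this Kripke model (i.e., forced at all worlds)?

No

Not every world: w0 ||-/- (Q -> P) -> (P \/ Q).
w0 ||-/- (Q -> P) -> (P \/ Q): at the accessible world w1, w1 ||- Q -> P but w1 ||-/- P \/ Q.
w1 ||-/- P \/ Q: neither disjunct is forced at w1.
w1 lacks atom P, so w1 ||-/- P.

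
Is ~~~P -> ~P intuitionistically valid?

Yes

This is triple-negation reduction, which is intuitionistically derivable.
Assume ~~~P and suppose P. Then ~~P (double-negation introduction), contradicting ~~~P. So ~P.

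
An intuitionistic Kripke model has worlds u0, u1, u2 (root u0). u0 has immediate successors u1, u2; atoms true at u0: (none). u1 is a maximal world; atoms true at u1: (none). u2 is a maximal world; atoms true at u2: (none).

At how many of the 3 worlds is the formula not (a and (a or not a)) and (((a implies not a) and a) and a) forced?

u0: does not force it — u0 does not force not (a and (a or not a)) and (((a implies not a) and a) and a) since u0 fails ((a implies not a) and a) and a.
u1: does not force it.
u2: does not force it.
Worlds forcing the formula: { }.

0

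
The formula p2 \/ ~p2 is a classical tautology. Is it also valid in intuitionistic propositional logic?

This is the law of excluded middle, which is not intuitionistically valid.
A Kripke countermodel: worlds u, v; order generated by u <= v; atoms true at each world — u:{}; v:{p2}.
u ||-/- p2 \/ ~p2: neither disjunct is forced at u.
u lacks atom p2, so u ||-/- p2.
So the root u does not force the formula.

No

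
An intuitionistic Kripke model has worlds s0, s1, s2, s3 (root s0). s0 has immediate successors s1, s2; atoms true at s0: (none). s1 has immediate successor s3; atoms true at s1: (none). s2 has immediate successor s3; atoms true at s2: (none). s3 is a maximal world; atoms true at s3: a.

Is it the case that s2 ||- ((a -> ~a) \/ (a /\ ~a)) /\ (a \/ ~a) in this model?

No

s2 ||-/- ((a -> ~a) \/ (a /\ ~a)) /\ (a \/ ~a) since s2 fails (a -> ~a) \/ (a /\ ~a).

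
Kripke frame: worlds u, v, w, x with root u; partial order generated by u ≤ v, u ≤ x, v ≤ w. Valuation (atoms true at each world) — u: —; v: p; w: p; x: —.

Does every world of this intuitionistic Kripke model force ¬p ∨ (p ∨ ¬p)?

No

Not every world: u ⊮ ¬p ∨ (p ∨ ¬p).
u ⊮ ¬p ∨ (p ∨ ¬p): neither disjunct is forced at u.
u ⊮ ¬p since v is accessible from u and v ⊩ p.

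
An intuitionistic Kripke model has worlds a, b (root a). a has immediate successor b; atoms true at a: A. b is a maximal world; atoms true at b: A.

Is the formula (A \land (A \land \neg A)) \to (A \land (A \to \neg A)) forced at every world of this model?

a \Vdash (A \land (A \land \neg A)) \to (A \land (A \to \neg A)) vacuously: no world accessible from a forces the antecedent A \land (A \land \neg A).
Since the root a forces (A \land (A \land \neg A)) \to (A \land (A \to \neg A)) and forcing is persistent (monotone upward), every world forces it.

Yes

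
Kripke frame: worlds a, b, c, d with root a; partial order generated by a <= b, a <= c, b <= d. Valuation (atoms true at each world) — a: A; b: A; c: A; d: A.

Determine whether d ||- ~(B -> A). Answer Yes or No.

No

d ||-/- ~(B -> A) since d is accessible from d and d ||- B -> A.
d ||- B -> A vacuously: no world accessible from d forces the antecedent B.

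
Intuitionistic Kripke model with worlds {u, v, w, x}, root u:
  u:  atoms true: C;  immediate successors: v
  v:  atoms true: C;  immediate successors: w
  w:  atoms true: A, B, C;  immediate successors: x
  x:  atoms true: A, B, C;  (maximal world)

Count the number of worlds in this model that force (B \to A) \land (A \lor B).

u: does not force it — u \nVdash (B \to A) \land (A \lor B) since u fails A \lor B.
v: does not force it — v \nVdash (B \to A) \land (A \lor B) since v fails A \lor B.
w: forces it.
x: forces it.
Worlds forcing the formula: {w, x}.

2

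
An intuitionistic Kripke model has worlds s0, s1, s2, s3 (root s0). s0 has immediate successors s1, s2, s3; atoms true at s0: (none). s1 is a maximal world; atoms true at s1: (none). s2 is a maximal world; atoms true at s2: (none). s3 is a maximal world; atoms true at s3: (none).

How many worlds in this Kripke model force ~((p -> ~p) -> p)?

s0: forces it.
s1: forces it.
s2: forces it.
s3: forces it.
Worlds forcing the formula: {s0, s1, s2, s3}.

4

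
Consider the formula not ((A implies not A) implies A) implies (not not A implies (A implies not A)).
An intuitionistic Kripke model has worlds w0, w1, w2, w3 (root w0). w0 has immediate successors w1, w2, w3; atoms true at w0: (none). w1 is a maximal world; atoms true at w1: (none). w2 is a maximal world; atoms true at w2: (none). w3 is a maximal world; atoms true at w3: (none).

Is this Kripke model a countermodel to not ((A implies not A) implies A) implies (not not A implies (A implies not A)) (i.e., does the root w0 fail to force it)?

w0 forces not ((A implies not A) implies A) implies (not not A implies (A implies not A)): every world accessible from w0 that forces not ((A implies not A) implies A) (namely w0, w1, w2, w3) also forces not not A implies (A implies not A).
So the root w0 forces not ((A implies not A) implies A) implies (not not A implies (A implies not A)); the model is not a countermodel.

No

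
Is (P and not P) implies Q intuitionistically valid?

Yes

This is an instance of ex falso quodlibet, which is intuitionistically derivable.
No world can force both P and not P, so the antecedent P and not P is never forced and the implication holds vacuously at every world.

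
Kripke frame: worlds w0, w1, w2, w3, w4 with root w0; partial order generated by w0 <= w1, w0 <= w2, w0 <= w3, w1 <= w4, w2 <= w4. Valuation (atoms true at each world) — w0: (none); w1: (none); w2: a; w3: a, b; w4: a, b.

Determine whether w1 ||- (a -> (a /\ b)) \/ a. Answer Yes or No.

Yes

w1 ||- (a -> (a /\ b)) \/ a via the disjunct a -> (a /\ b).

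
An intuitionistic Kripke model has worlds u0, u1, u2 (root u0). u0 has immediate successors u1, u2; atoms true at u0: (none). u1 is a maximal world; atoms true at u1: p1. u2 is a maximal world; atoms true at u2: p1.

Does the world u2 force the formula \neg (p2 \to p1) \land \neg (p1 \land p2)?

u2 \nVdash \neg (p2 \to p1) \land \neg (p1 \land p2) since u2 fails \neg (p2 \to p1).

No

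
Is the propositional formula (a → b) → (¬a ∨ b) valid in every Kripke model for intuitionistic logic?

No

This is the material-implication-as-disjunction principle, which is not intuitionistically valid.
A Kripke countermodel: worlds w0, w1; order generated by w0 ≤ w1; atoms true at each world — w0:{}; w1:{a,b}.
w0 ⊮ (a → b) → (¬a ∨ b): already at w0 itself, w0 ⊩ a → b but w0 ⊮ ¬a ∨ b.
w0 ⊮ ¬a ∨ b: neither disjunct is forced at w0.
w0 ⊮ ¬a since w1 is accessible from w0 and w1 ⊩ a.
So the root w0 does not force the formula.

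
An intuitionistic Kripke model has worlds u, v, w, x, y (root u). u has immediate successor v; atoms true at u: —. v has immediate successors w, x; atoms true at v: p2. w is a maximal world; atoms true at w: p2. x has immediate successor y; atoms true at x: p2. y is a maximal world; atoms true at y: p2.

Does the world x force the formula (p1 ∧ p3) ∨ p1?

x ⊮ (p1 ∧ p3) ∨ p1: neither disjunct is forced at x.
x ⊮ p1 ∧ p3 since x fails p1.

No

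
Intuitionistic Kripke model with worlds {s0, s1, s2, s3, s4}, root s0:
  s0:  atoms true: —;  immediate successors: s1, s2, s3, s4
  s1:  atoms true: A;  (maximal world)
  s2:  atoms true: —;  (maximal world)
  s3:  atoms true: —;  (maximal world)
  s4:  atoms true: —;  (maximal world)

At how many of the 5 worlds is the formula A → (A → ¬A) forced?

3

s0: does not force it — s0 ⊮ A → (A → ¬A): at the accessible world s1, s1 ⊩ A but s1 ⊮ A → ¬A.
s1: does not force it — s1 ⊮ A → (A → ¬A): already at s1 itself, s1 ⊩ A but s1 ⊮ A → ¬A.
s2: forces it.
s3: forces it.
s4: forces it.
Worlds forcing the formula: {s2, s3, s4}.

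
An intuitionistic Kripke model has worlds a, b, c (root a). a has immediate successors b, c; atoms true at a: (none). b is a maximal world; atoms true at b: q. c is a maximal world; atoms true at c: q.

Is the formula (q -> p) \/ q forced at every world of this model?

Not every world: a ||-/- (q -> p) \/ q.
a ||-/- (q -> p) \/ q: neither disjunct is forced at a.
a ||-/- q -> p: at the accessible world b, b ||- q but b ||-/- p.

No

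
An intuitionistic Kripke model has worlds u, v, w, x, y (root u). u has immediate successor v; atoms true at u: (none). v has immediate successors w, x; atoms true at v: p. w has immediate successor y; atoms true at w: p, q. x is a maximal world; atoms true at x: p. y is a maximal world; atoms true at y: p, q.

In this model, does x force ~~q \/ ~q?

x ||- ~~q \/ ~q via the disjunct ~q.

Yes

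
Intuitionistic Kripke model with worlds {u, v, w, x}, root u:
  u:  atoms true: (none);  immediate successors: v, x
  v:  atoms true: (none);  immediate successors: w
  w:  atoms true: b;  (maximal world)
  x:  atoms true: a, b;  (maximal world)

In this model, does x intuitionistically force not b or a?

x forces not b or a via the disjunct a.

Yes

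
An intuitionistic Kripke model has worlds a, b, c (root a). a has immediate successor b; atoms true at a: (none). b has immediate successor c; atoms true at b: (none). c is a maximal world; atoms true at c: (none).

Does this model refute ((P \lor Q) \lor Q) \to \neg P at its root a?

No

a \Vdash ((P \lor Q) \lor Q) \to \neg P vacuously: no world accessible from a forces the antecedent (P \lor Q) \lor Q.
So the root a forces ((P \lor Q) \lor Q) \to \neg P; the model is not a countermodel.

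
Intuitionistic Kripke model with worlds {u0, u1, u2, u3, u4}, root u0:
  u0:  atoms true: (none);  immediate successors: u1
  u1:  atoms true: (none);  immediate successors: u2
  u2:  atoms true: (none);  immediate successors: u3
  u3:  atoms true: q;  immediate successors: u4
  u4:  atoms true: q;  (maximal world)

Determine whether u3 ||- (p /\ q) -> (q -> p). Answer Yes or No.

u3 ||- (p /\ q) -> (q -> p) vacuously: no world accessible from u3 forces the antecedent p /\ q.

Yes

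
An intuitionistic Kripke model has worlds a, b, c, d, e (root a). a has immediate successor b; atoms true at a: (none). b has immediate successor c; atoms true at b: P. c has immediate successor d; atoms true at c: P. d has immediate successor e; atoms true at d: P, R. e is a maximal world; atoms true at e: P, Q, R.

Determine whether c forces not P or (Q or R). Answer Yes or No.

No

c does not force not P or (Q or R): neither disjunct is forced at c.
c does not force not P since c is accessible from c and c forces P.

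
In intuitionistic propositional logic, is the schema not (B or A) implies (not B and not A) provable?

This is a constructively valid De Morgan direction (negated disjunction to conjunction of negations), which is intuitionistically derivable.
From not (B or A): if B held then B or A would, contradiction — so not B; similarly not A.

Yes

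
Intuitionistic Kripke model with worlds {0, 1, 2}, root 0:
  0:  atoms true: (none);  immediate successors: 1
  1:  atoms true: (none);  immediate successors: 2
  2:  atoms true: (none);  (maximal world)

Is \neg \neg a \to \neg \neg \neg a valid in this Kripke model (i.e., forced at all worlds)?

0 \Vdash \neg \neg a \to \neg \neg \neg a vacuously: no world accessible from 0 forces the antecedent \neg \neg a.
Since the root 0 forces \neg \neg a \to \neg \neg \neg a and forcing is persistent (monotone upward), every world forces it.

Yes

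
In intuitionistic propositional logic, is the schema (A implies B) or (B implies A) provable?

This is the Gödel–Dummett linearity axiom, which is not intuitionistically valid.
A Kripke countermodel: worlds s0, s1, s2; order generated by s0 <= s1, s0 <= s2; atoms true at each world — s0:{}; s1:{A}; s2:{B}.
s0 does not force (A implies B) or (B implies A): neither disjunct is forced at s0.
s0 does not force A implies B: at the accessible world s1, s1 forces A but s1 does not force B.
s1 lacks atom B, so s1 does not force B.
So the root s0 does not force the formula.

No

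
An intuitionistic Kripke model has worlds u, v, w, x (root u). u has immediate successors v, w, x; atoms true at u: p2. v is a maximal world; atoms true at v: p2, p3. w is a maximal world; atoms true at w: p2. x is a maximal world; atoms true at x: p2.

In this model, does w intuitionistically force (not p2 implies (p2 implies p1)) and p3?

No

w does not force (not p2 implies (p2 implies p1)) and p3 since w fails p3.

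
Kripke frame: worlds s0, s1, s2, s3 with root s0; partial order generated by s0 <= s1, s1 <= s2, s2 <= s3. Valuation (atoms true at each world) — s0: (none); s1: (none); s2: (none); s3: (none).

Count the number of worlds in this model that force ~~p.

0

s0: does not force it — s0 ||-/- ~~p since s0 is accessible from s0 and s0 ||- ~p.
s1: does not force it — s1 ||-/- ~~p since s1 is accessible from s1 and s1 ||- ~p.
s2: does not force it — s2 ||-/- ~~p since s2 is accessible from s2 and s2 ||- ~p.
s3: does not force it.
Worlds forcing the formula: { }.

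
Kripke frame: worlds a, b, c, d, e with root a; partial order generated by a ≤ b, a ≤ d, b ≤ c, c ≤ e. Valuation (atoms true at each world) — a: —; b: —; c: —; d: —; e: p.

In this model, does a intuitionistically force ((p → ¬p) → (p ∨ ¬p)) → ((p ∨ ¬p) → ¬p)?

No

a ⊮ ((p → ¬p) → (p ∨ ¬p)) → ((p ∨ ¬p) → ¬p): already at a itself, a ⊩ (p → ¬p) → (p ∨ ¬p) but a ⊮ (p ∨ ¬p) → ¬p.
a ⊮ (p ∨ ¬p) → ¬p: at the accessible world e, e ⊩ p ∨ ¬p but e ⊮ ¬p.
e ⊮ ¬p since e is accessible from e and e ⊩ p.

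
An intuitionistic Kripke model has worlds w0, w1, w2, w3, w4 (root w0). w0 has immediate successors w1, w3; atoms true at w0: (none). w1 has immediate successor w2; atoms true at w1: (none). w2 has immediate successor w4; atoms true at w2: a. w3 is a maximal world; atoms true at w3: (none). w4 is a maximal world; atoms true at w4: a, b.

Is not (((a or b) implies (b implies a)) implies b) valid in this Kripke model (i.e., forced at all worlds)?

Not every world: w0 does not force not (((a or b) implies (b implies a)) implies b).
w0 does not force not (((a or b) implies (b implies a)) implies b) since w4 is accessible from w0 and w4 forces ((a or b) implies (b implies a)) implies b.
w4 forces ((a or b) implies (b implies a)) implies b: every world accessible from w4 that forces (a or b) implies (b implies a) (namely w4) also forces b.

No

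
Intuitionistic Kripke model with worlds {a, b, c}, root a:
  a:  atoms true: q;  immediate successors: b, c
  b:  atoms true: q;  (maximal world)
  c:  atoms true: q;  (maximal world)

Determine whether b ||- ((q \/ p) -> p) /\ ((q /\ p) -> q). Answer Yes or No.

b ||-/- ((q \/ p) -> p) /\ ((q /\ p) -> q) since b fails (q \/ p) -> p.

No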